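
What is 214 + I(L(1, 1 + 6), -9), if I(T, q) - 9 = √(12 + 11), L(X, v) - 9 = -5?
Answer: 223 + √23 ≈ 227.80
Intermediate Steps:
L(X, v) = 4 (L(X, v) = 9 - 5 = 4)
I(T, q) = 9 + √23 (I(T, q) = 9 + √(12 + 11) = 9 + √23)
214 + I(L(1, 1 + 6), -9) = 214 + (9 + √23) = 223 + √23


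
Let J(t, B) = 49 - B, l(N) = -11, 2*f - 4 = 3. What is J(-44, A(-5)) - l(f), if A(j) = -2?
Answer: 62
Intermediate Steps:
f = 7/2 (f = 2 + (1/2)*3 = 2 + 3/2 = 7/2 ≈ 3.5000)
J(-44, A(-5)) - l(f) = (49 - 1*(-2)) - 1*(-11) = (49 + 2) + 11 = 51 + 11 = 62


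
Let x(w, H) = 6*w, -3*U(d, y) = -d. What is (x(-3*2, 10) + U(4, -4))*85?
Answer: -8840/3 ≈ -2946.7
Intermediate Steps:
U(d, y) = d/3 (U(d, y) = -(-1)*d/3 = d/3)
(x(-3*2, 10) + U(4, -4))*85 = (6*(-3*2) + (1/3)*4)*85 = (6*(-6) + 4/3)*85 = (-36 + 4/3)*85 = -104/3*85 = -8840/3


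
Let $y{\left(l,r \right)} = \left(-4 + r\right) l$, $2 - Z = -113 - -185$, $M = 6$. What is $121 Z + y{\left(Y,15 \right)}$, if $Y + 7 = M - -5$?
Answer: $-8426$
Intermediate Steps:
$Z = -70$ ($Z = 2 - \left(-113 - -185\right) = 2 - \left(-113 + 185\right) = 2 - 72 = -70$)
$Y = 4$ ($Y = -7 + \left(6 - -5\right) = -7 + \left(6 + 5\right) = -7 + 11 = 4$)
$y{\left(l,r \right)} = l \left(-4 + r\right)$
$121 Z + y{\left(Y,15 \right)} = 121 \left(-70\right) + 4 \left(-4 + 15\right) = -8470 + 4 \cdot 11 = -8470 + 44 = -8426$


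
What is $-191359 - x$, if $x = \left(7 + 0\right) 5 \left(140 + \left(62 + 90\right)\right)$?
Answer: $-201579$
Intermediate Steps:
$x = 10220$ ($x = 7 \cdot 5 \left(140 + 152\right) = 35 \cdot 292 = 10220$)
$-191359 - x = -191359 - 10220 = -201579$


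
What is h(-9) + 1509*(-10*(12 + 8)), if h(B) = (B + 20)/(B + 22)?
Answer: -3923389/13 ≈ -3.0180e+5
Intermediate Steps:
h(B) = (20 + B)/(22 + B)
h(-9) + 1509*(-10*(12 + 8)) = (20 - 9)/(22 - 9) + 1509*(-10*(12 + 8)) = 11/13 + 1509*(-10*20) = (1/13)*11 + 1509*(-200) = 11/13 - 301800 = -3923389/13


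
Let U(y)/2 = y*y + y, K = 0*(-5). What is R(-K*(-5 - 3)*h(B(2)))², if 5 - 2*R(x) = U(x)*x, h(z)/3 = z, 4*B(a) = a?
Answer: 25/4 ≈ 6.2500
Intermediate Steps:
B(a) = a/4
K = 0
h(z) = 3*z
U(y) = 2*y + 2*y² (U(y) = 2*(y*y + y) = 2*(y² + y) = 2*(y + y²) = 2*y + 2*y²)
R(x) = 5/2 - x²*(1 + x) (R(x) = 5/2 - 2*x*(1 + x)*x/2 = 5/2 - x²*(1 + x))
R(-K*(-5 - 3)*h(B(2)))² = (5/2 - (-0*(-5 - 3)*3*((¼)*2))² - (-0*(-5 - 3)*3*((¼)*2))³)² = (5/2 - (-0*(-8)*3*(½))² - (-0*(-8)*3*(½))³)² = (5/2 - (-0*3/2)² - (-0*3/2)³)² = (5/2 - (-1*0)² - (-1*0)³)² = (5/2 - 1*0² - 1*0³)² = (5/2 - 1*0 - 1*0)² = (5/2 + 0 + 0)² = (5/2)² = 25/4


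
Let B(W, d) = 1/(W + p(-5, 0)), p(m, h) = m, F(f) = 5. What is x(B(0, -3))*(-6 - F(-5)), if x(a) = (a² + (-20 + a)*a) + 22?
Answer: -7172/25 ≈ -286.88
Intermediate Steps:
B(W, d) = 1/(-5 + W) (B(W, d) = 1/(W - 5) = 1/(-5 + W))
x(a) = 22 + a² + a*(-20 + a) (x(a) = (a² + a*(-20 + a)) + 22 = 22 + a² + a*(-20 + a))
x(B(0, -3))*(-6 - F(-5)) = (22 - 20/(-5 + 0) + 2*(1/(-5 + 0))²)*(-6 - 1*5) = (22 - 20/(-5) + 2*(1/(-5))²)*(-6 - 5) = (22 - 20*(-⅕) + 2*(-⅕)²)*(-11) = (22 + 4 + 2*(1/25))*(-11) = (22 + 4 + 2/25)*(-11) = (652/25)*(-11) = -7172/25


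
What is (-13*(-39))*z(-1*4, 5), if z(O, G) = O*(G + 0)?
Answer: -10140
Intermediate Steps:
z(O, G) = G*O (z(O, G) = O*G = G*O)
(-13*(-39))*z(-1*4, 5) = (-13*(-39))*(5*(-1*4)) = 507*(5*(-4)) = 507*(-20) = -10140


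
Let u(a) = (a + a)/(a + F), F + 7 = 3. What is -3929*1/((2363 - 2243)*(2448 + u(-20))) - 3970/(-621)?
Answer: 1164581291/182549160 ≈ 6.3795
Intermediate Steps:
F = -4 (F = -7 + 3 = -4)
u(a) = 2*a/(-4 + a) (u(a) = (a + a)/(a - 4) = (2*a)/(-4 + a) = 2*a/(-4 + a))
-3929*1/((2363 - 2243)*(2448 + u(-20))) - 3970/(-621) = -3929*1/((2363 - 2243)*(2448 + 2*(-20)/(-4 - 20))) - 3970/(-621) = -3929*1/(120*(2448 + 2*(-20)/(-24))) - 3970*(-1/621) = -3929*1/(120*(2448 + 2*(-20)*(-1/24))) + 3970/621 = -3929*1/(120*(2448 + 5/3)) + 3970/621 = -3929/(120*(7349/3)) + 3970/621 = -3929/293960 + 3970/621 = 1164581291/182549160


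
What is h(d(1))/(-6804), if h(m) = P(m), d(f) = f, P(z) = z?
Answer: -1/6804 ≈ -0.00014697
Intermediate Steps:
h(m) = m
h(d(1))/(-6804) = 1/(-6804) = 1*(-1/6804) = -1/6804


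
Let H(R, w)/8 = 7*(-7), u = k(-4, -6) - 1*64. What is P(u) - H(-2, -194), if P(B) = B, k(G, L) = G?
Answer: 324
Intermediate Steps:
u = -68 (u = -4 - 1*64 = -4 - 64 = -68)
H(R, w) = -392 (H(R, w) = 8*(7*(-7)) = 8*(-49) = -392)
P(u) - H(-2, -194) = -68 - 1*(-392) = -68 + 392 = 324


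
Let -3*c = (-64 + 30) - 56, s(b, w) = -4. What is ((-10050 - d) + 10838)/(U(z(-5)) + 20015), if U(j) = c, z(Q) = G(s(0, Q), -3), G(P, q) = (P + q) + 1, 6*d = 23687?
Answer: -18959/120270 ≈ -0.15764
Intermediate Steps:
d = 23687/6 (d = (1/6)*23687 = 23687/6 ≈ 3947.8)
G(P, q) = 1 + P + q
z(Q) = -6 (z(Q) = 1 - 4 - 3 = -6)
c = 30 (c = -((-64 + 30) - 56)/3 = -(-34 - 56)/3 = -1/3*(-90) = 30)
U(j) = 30
((-10050 - d) + 10838)/(U(z(-5)) + 20015) = ((-10050 - 1*23687/6) + 10838)/(30 + 20015) = ((-10050 - 23687/6) + 10838)/20045 = (-83987/6 + 10838)*(1/20045) = -18959/6*1/20045 = -18959/120270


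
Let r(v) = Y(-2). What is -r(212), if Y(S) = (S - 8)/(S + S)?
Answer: -5/2 ≈ -2.5000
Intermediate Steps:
Y(S) = (-8 + S)/(2*S) (Y(S) = (-8 + S)/((2*S)) = (-8 + S)*(1/(2*S)) = (-8 + S)/(2*S))
r(v) = 5/2 (r(v) = (½)*(-8 - 2)/(-2) = (½)*(-½)*(-10) = 5/2)
-r(212) = -1*5/2 = -5/2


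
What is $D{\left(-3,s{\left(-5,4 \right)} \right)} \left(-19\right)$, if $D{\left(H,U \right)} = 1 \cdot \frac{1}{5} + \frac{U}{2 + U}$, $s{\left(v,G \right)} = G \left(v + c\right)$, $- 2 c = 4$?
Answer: $- \frac{1577}{65} \approx -24.262$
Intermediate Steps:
$c = -2$ ($c = \left(- \frac{1}{2}\right) 4 = -2$)
$s{\left(v,G \right)} = G \left(-2 + v\right)$ ($s{\left(v,G \right)} = G \left(v - 2\right) = G \left(-2 + v\right)$)
$D{\left(H,U \right)} = \frac{1}{5} + \frac{U}{2 + U}$ ($D{\left(H,U \right)} = 1 \cdot \frac{1}{5} + \frac{U}{2 + U} = \frac{1}{5} + \frac{U}{2 + U}$)
$D{\left(-3,s{\left(-5,4 \right)} \right)} \left(-19\right) = \frac{2 \left(1 + 3 \cdot 4 \left(-2 - 5\right)\right)}{5 \left(2 + 4 \left(-2 - 5\right)\right)} \left(-19\right) = \frac{2 \left(1 + 3 \cdot 4 \left(-7\right)\right)}{5 \left(2 + 4 \left(-7\right)\right)} \left(-19\right) = \frac{2 \left(1 + 3 \left(-28\right)\right)}{5 \left(2 - 28\right)} \left(-19\right) = \frac{2 \left(1 - 84\right)}{5 \left(-26\right)} \left(-19\right) = \frac{2}{5} \left(- \frac{1}{26}\right) \left(-83\right) \left(-19\right) = \frac{83}{65} \left(-19\right) = - \frac{1577}{65}$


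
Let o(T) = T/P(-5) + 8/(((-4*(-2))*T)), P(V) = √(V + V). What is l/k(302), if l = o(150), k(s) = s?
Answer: 1/45300 - 15*I*√10/302 ≈ 2.2075e-5 - 0.15707*I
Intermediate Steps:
P(V) = √2*√V (P(V) = √(2*V) = √2*√V)
o(T) = 1/T - I*T*√10/10 (o(T) = T/((√2*√(-5))) + 8/(((-4*(-2))*T)) = T/((√2*(I*√5))) + 8/((8*T)) = T/((I*√10)) + 8*(1/(8*T)) = T*(-I*√10/10) + 1/T = -I*T*√10/10 + 1/T = 1/T - I*T*√10/10)
l = 1/150 - 15*I*√10 (l = 1/150 - ⅒*I*150*√10 = 1/150 - 15*I*√10 ≈ 0.0066667 - 47.434*I)
l/k(302) = (1/150 - 15*I*√10)/302 = (1/150 - 15*I*√10)*(1/302) = 1/45300 - 15*I*√10/302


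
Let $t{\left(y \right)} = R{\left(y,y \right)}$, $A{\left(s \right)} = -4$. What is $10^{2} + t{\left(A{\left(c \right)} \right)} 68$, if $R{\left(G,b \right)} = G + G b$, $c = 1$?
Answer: $916$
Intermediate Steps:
$t{\left(y \right)} = y \left(1 + y\right)$
$10^{2} + t{\left(A{\left(c \right)} \right)} 68 = 10^{2} + - 4 \left(1 - 4\right) 68 = 100 + \left(-4\right) \left(-3\right) 68 = 100 + 12 \cdot 68 = 100 + 816 = 916$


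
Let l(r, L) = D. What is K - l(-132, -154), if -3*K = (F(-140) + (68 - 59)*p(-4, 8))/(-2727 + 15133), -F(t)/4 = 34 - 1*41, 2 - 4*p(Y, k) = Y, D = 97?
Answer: -7220375/74436 ≈ -97.001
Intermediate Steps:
l(r, L) = 97
p(Y, k) = ½ - Y/4
F(t) = 28 (F(t) = -4*(34 - 1*41) = -4*(34 - 41) = -4*(-7) = 28)
K = -83/74436 (K = -(28 + (68 - 59)*(½ - ¼*(-4)))/(3*(-2727 + 15133)) = -(28 + 9*(½ + 1))/(3*12406) = -(28 + 9*(3/2))/(3*12406) = -(28 + 27/2)/(3*12406) = -83/(6*12406) = -⅓*83/24812 = -83/74436 ≈ -0.0011151)
K - l(-132, -154) = -83/74436 - 1*97 = -83/74436 - 97 = -7220375/74436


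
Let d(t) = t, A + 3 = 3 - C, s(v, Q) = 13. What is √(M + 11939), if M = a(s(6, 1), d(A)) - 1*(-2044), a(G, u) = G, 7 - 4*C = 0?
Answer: 2*√3499 ≈ 118.30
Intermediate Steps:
C = 7/4 (C = 7/4 - ¼*0 = 7/4 + 0 = 7/4 ≈ 1.7500)
A = -7/4 (A = -3 + (3 - 1*7/4) = -3 + (3 - 7/4) = -3 + 5/4 = -7/4 ≈ -1.7500)
M = 2057 (M = 13 - 1*(-2044) = 13 + 2044 = 2057)
√(M + 11939) = √(2057 + 11939) = √13996 = 2*√3499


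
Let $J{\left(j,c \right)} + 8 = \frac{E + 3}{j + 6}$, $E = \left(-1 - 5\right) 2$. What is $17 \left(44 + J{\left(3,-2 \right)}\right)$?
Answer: $595$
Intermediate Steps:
$E = -12$ ($E = \left(-6\right) 2 = -12$)
$J{\left(j,c \right)} = -8 - \frac{9}{6 + j}$ ($J{\left(j,c \right)} = -8 + \frac{-12 + 3}{j + 6} = -8 - \frac{9}{6 + j}$)
$17 \left(44 + J{\left(3,-2 \right)}\right) = 17 \left(44 + \frac{-57 - 24}{6 + 3}\right) = 17 \left(44 + \frac{-57 - 24}{9}\right) = 17 \left(44 + \frac{1}{9} \left(-81\right)\right) = 17 \left(44 - 9\right) = 17 \cdot 35 = 595$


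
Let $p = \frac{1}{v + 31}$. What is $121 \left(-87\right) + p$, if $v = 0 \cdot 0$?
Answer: $- \frac{326336}{31} \approx -10527.0$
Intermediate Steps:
$v = 0$
$p = \frac{1}{31}$ ($p = \frac{1}{0 + 31} = \frac{1}{31} \approx 0.032258$)
$121 \left(-87\right) + p = 121 \left(-87\right) + \frac{1}{31} = -10527 + \frac{1}{31} = - \frac{326336}{31}$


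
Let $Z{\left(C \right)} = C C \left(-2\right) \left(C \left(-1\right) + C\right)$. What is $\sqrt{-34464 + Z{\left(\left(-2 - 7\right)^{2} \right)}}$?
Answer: $4 i \sqrt{2154} \approx 185.64 i$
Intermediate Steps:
$Z{\left(C \right)} = 0$ ($Z{\left(C \right)} = C^{2} \left(-2\right) \left(- C + C\right) = - 2 C^{2} \cdot 0 = 0$)
$\sqrt{-34464 + Z{\left(\left(-2 - 7\right)^{2} \right)}} = \sqrt{-34464 + 0} = \sqrt{-34464} = 4 i \sqrt{2154}$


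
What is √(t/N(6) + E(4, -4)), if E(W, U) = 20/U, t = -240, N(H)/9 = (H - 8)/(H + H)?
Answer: √155 ≈ 12.450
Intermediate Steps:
N(H) = 9*(-8 + H)/(2*H) (N(H) = 9*((H - 8)/(H + H)) = 9*((-8 + H)/((2*H))) = 9*((-8 + H)*(1/(2*H))) = 9*((-8 + H)/(2*H)) = 9*(-8 + H)/(2*H))
√(t/N(6) + E(4, -4)) = √(-240/(9/2 - 36/6) + 20/(-4)) = √(-240/(9/2 - 36*⅙) + 20*(-¼)) = √(-240/(9/2 - 6) - 5) = √(-240/(-3/2) - 5) = √(-240*(-⅔) - 5) = √(160 - 5) = √155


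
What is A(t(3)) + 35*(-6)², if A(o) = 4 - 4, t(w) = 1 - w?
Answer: 1260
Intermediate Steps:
A(o) = 0
A(t(3)) + 35*(-6)² = 0 + 35*(-6)² = 0 + 35*36 = 0 + 1260 = 1260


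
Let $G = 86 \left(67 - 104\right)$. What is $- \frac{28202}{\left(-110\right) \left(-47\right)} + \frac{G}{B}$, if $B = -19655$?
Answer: $- \frac{53785937}{10161635} \approx -5.293$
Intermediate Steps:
$G = -3182$ ($G = 86 \left(-37\right) = -3182$)
$- \frac{28202}{\left(-110\right) \left(-47\right)} + \frac{G}{B} = - \frac{28202}{\left(-110\right) \left(-47\right)} - \frac{3182}{-19655} = - \frac{28202}{5170} - - \frac{3182}{19655} = \left(-28202\right) \frac{1}{5170} + \frac{3182}{19655} = - \frac{14101}{2585} + \frac{3182}{19655} = - \frac{53785937}{10161635}$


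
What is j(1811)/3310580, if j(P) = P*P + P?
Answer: 820383/827645 ≈ 0.99123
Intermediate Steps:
j(P) = P + P² (j(P) = P² + P = P + P²)
j(1811)/3310580 = (1811*(1 + 1811))/3310580 = (1811*1812)*(1/3310580) = 3281532*(1/3310580) = 820383/827645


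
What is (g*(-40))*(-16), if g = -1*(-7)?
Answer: 4480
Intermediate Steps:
g = 7
(g*(-40))*(-16) = (7*(-40))*(-16) = -280*(-16) = 4480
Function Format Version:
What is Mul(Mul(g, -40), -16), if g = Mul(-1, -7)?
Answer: 4480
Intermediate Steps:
g = 7
Mul(Mul(g, -40), -16) = Mul(Mul(7, -40), -16) = Mul(-280, -16) = 4480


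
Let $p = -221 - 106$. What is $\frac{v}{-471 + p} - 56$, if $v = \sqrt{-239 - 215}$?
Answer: $-56 - \frac{i \sqrt{454}}{798} \approx -56.0 - 0.026701 i$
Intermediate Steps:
$v = i \sqrt{454}$ ($v = \sqrt{-454} = i \sqrt{454} \approx 21.307 i$)
$p = -327$ ($p = -221 - 106 = -327$)
$\frac{v}{-471 + p} - 56 = \frac{i \sqrt{454}}{-471 - 327} - 56 = \frac{i \sqrt{454}}{-798} - 56 = i \sqrt{454} \left(- \frac{1}{798}\right) - 56 = - \frac{i \sqrt{454}}{798} - 56 = -56 - \frac{i \sqrt{454}}{798}$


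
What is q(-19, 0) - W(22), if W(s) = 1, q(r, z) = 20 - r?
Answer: 38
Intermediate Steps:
q(-19, 0) - W(22) = (20 - 1*(-19)) - 1*1 = (20 + 19) - 1 = 39 - 1 = 38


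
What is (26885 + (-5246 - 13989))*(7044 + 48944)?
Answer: 428308200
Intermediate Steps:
(26885 + (-5246 - 13989))*(7044 + 48944) = (26885 - 19235)*55988 = 7650*55988 = 428308200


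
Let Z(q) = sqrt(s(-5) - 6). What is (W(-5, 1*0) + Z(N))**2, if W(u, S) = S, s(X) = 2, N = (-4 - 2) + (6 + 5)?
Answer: -4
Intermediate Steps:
N = 5 (N = -6 + 11 = 5)
Z(q) = 2*I (Z(q) = sqrt(2 - 6) = sqrt(-4) = 2*I)
(W(-5, 1*0) + Z(N))**2 = (1*0 + 2*I)**2 = (0 + 2*I)**2 = (2*I)**2 = -4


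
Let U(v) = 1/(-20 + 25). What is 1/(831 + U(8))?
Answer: 5/4156 ≈ 0.0012031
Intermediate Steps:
U(v) = 1/5
1/(831 + U(8)) = 1/(831 + 1/5) = 1/(4156/5) = 5/4156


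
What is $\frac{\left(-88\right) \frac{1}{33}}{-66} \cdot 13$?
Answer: $\frac{52}{99} \approx 0.52525$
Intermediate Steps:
$\frac{\left(-88\right) \frac{1}{33}}{-66} \cdot 13 = \left(-88\right) \frac{1}{33} \left(- \frac{1}{66}\right) 13 = \left(- \frac{8}{3}\right) \left(- \frac{1}{66}\right) 13 = \frac{4}{99} \cdot 13 = \frac{52}{99}$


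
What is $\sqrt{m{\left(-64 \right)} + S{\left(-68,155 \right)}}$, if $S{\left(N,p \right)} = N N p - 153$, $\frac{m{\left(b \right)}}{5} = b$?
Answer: $3 \sqrt{79583} \approx 846.31$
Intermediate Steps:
$m{\left(b \right)} = 5 b$
$S{\left(N,p \right)} = -153 + p N^{2}$ ($S{\left(N,p \right)} = N^{2} p - 153 = p N^{2} - 153 = -153 + p N^{2}$)
$\sqrt{m{\left(-64 \right)} + S{\left(-68,155 \right)}} = \sqrt{5 \left(-64\right) - \left(153 - 155 \left(-68\right)^{2}\right)} = \sqrt{-320 + \left(-153 + 155 \cdot 4624\right)} = \sqrt{-320 + \left(-153 + 716720\right)} = \sqrt{-320 + 716567} = \sqrt{716247} = 3 \sqrt{79583}$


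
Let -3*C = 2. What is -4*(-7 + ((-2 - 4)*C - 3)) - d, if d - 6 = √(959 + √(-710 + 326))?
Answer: 18 - √(959 + 8*I*√6) ≈ -12.969 - 0.31638*I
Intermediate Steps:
C = -⅔ (C = -⅓*2 = -⅔ ≈ -0.66667)
d = 6 + √(959 + 8*I*√6) (d = 6 + √(959 + √(-710 + 326)) = 6 + √(959 + √(-384)) = 6 + √(959 + 8*I*√6) ≈ 36.969 + 0.31638*I)
-4*(-7 + ((-2 - 4)*C - 3)) - d = -4*(-7 + ((-2 - 4)*(-⅔) - 3)) - (6 + √(959 + 8*I*√6)) = -4*(-7 + (-6*(-⅔) - 3)) + (-6 - √(959 + 8*I*√6)) = -4*(-7 + (4 - 3)) + (-6 - √(959 + 8*I*√6)) = -4*(-7 + 1) + (-6 - √(959 + 8*I*√6)) = -4*(-6) + (-6 - √(959 + 8*I*√6)) = 24 + (-6 - √(959 + 8*I*√6)) = 18 - √(959 + 8*I*√6)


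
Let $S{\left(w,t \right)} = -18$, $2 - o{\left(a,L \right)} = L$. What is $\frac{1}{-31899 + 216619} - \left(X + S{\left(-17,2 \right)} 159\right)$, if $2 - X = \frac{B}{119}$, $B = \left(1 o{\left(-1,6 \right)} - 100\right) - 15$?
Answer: $\frac{528114481}{184720} \approx 2859.0$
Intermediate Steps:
$o{\left(a,L \right)} = 2 - L$
$B = -119$ ($B = \left(1 \left(2 - 6\right) - 100\right) - 15 = \left(1 \left(-4\right) - 100\right) - 15 = \left(-4 - 100\right) - 15 = -104 - 15 = -119$)
$X = 3$ ($X = 2 - - \frac{119}{119} = 2 - \left(-119\right) \frac{1}{119} = 2 - -1 = 2 + 1 = 3$)
$\frac{1}{-31899 + 216619} - \left(X + S{\left(-17,2 \right)} 159\right) = \frac{1}{-31899 + 216619} - \left(3 - 2862\right) = \frac{1}{184720} - \left(3 - 2862\right) = \frac{1}{184720} - -2859 = \frac{1}{184720} + 2859 = \frac{528114481}{184720}$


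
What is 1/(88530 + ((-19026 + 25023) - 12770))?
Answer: 1/81757 ≈ 1.2231e-5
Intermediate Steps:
1/(88530 + ((-19026 + 25023) - 12770)) = 1/(88530 + (5997 - 12770)) = 1/(88530 - 6773) = 1/81757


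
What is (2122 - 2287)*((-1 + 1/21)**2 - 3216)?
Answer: 77982080/147 ≈ 5.3049e+5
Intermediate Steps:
(2122 - 2287)*((-1 + 1/21)**2 - 3216) = -165*((-1 + 1/21)**2 - 3216) = -165*((-20/21)**2 - 3216) = -165*(400/441 - 3216) = -165*(-1417856/441) = 77982080/147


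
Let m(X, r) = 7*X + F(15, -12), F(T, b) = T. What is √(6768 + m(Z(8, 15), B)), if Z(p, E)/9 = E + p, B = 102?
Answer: 14*√42 ≈ 90.730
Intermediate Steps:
Z(p, E) = 9*E + 9*p (Z(p, E) = 9*(E + p) = 9*E + 9*p)
m(X, r) = 15 + 7*X (m(X, r) = 7*X + 15 = 15 + 7*X)
√(6768 + m(Z(8, 15), B)) = √(6768 + (15 + 7*(9*15 + 9*8))) = √(6768 + (15 + 7*(135 + 72))) = √(6768 + (15 + 7*207)) = √(6768 + (15 + 1449)) = √(6768 + 1464) = √8232 = 14*√42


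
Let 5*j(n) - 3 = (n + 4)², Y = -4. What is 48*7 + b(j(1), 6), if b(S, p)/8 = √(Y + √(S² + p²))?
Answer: 336 + 8*√(-100 + 10*√421)/5 ≈ 352.41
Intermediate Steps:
j(n) = ⅗ + (4 + n)²/5 (j(n) = ⅗ + (n + 4)²/5 = ⅗ + (4 + n)²/5)
b(S, p) = 8*√(-4 + √(S² + p²))
48*7 + b(j(1), 6) = 48*7 + 8*√(-4 + √((⅗ + (4 + 1)²/5)² + 6²)) = 336 + 8*√(-4 + √((⅗ + (⅕)*5²)² + 36)) = 336 + 8*√(-4 + √((⅗ + (⅕)*25)² + 36)) = 336 + 8*√(-4 + √((⅗ + 5)² + 36)) = 336 + 8*√(-4 + √((28/5)² + 36)) = 336 + 8*√(-4 + √(784/25 + 36)) = 336 + 8*√(-4 + √(1684/25)) = 336 + 8*√(-4 + 2*√421/5)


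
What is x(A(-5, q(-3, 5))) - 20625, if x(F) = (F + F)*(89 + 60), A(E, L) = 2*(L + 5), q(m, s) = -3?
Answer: -19433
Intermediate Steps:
A(E, L) = 10 + 2*L (A(E, L) = 2*(5 + L) = 10 + 2*L)
x(F) = 298*F (x(F) = (2*F)*149 = 298*F)
x(A(-5, q(-3, 5))) - 20625 = 298*(10 + 2*(-3)) - 20625 = 298*(10 - 6) - 20625 = 298*4 - 20625 = 1192 - 20625 = -19433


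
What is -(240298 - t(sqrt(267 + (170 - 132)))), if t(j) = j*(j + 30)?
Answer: -239993 + 30*sqrt(305) ≈ -2.3947e+5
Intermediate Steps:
t(j) = j*(30 + j)
-(240298 - t(sqrt(267 + (170 - 132)))) = -(240298 - sqrt(267 + (170 - 132))*(30 + sqrt(267 + (170 - 132)))) = -(240298 - sqrt(267 + 38)*(30 + sqrt(267 + 38))) = -(240298 - sqrt(305)*(30 + sqrt(305))) = -240298 + sqrt(305)*(30 + sqrt(305))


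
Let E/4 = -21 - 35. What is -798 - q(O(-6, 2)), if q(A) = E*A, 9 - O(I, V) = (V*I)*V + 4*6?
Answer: 1218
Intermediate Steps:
O(I, V) = -15 - I*V**2 (O(I, V) = 9 - ((V*I)*V + 4*6) = 9 - ((I*V)*V + 24) = 9 - (I*V**2 + 24) = 9 - (24 + I*V**2) = 9 + (-24 - I*V**2) = -15 - I*V**2)
E = -224 (E = 4*(-21 - 35) = 4*(-56) = -224)
q(A) = -224*A
-798 - q(O(-6, 2)) = -798 - (-224)*(-15 - 1*(-6)*2**2) = -798 - (-224)*(-15 - 1*(-6)*4) = -798 - (-224)*(-15 + 24) = -798 - (-224)*9 = -798 - 1*(-2016) = -798 + 2016 = 1218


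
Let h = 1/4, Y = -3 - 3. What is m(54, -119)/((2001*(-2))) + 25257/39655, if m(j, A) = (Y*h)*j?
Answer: 34763523/52899770 ≈ 0.65716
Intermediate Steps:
Y = -6
h = 1/4 ≈ 0.25000
m(j, A) = -3*j/2 (m(j, A) = (-6*1/4)*j = -3*j/2)
m(54, -119)/((2001*(-2))) + 25257/39655 = (-3/2*54)/((2001*(-2))) + 25257/39655 = -81/(-4002) + 25257*(1/39655) = -81*(-1/4002) + 25257/39655 = 27/1334 + 25257/39655 = 34763523/52899770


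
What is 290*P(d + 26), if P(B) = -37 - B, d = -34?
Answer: -8410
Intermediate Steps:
290*P(d + 26) = 290*(-37 - (-34 + 26)) = 290*(-37 - 1*(-8)) = 290*(-37 + 8) = 290*(-29) = -8410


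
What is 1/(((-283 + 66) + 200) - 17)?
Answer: -1/34 ≈ -0.029412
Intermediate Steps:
1/(((-283 + 66) + 200) - 17) = 1/((-217 + 200) - 17) = 1/(-17 - 17) = 1/(-34) = -1/34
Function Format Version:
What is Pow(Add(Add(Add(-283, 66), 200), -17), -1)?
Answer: Rational(-1, 34) ≈ -0.029412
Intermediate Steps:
Pow(Add(Add(Add(-283, 66), 200), -17), -1) = Pow(Add(Add(-217, 200), -17), -1) = Pow(Add(-17, -17), -1) = Pow(-34, -1) = Rational(-1, 34)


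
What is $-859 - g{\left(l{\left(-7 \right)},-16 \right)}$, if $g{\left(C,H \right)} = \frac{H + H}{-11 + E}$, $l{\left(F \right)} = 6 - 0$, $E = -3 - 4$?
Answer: $- \frac{7747}{9} \approx -860.78$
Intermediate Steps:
$E = -7$ ($E = -3 - 4 = -7$)
$l{\left(F \right)} = 6$ ($l{\left(F \right)} = 6 + 0 = 6$)
$g{\left(C,H \right)} = - \frac{H}{9}$ ($g{\left(C,H \right)} = \frac{H + H}{-11 - 7} = \frac{2 H}{-18} = 2 H \left(- \frac{1}{18}\right) = - \frac{H}{9}$)
$-859 - g{\left(l{\left(-7 \right)},-16 \right)} = -859 - \left(- \frac{1}{9}\right) \left(-16\right) = -859 - \frac{16}{9} = - \frac{7747}{9}$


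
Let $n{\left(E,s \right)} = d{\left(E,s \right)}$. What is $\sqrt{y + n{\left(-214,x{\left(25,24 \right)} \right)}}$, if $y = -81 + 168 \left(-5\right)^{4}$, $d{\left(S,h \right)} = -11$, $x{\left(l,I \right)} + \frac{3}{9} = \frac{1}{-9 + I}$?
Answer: $2 \sqrt{26227} \approx 323.9$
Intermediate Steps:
$x{\left(l,I \right)} = - \frac{1}{3} + \frac{1}{-9 + I}$
$y = 104919$ ($y = -81 + 168 \cdot 625 = -81 + 105000 = 104919$)
$n{\left(E,s \right)} = -11$
$\sqrt{y + n{\left(-214,x{\left(25,24 \right)} \right)}} = \sqrt{104919 - 11} = \sqrt{104908} = 2 \sqrt{26227}$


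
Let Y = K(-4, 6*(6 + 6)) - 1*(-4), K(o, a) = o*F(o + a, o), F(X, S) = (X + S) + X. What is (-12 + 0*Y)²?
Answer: 144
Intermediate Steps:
F(X, S) = S + 2*X (F(X, S) = (S + X) + X = S + 2*X)
K(o, a) = o*(2*a + 3*o) (K(o, a) = o*(o + 2*(o + a)) = o*(o + 2*(a + o)) = o*(o + (2*a + 2*o)) = o*(2*a + 3*o))
Y = -524 (Y = -4*(2*(6*(6 + 6)) + 3*(-4)) - 1*(-4) = -4*(2*(6*12) - 12) + 4 = -4*(2*72 - 12) + 4 = -4*(144 - 12) + 4 = -4*132 + 4 = -528 + 4 = -524)
(-12 + 0*Y)² = (-12 + 0*(-524))² = (-12 + 0)² = (-12)² = 144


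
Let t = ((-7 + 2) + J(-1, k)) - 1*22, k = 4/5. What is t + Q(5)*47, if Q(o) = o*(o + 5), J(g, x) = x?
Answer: 11619/5 ≈ 2323.8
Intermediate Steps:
k = 4/5 (k = 4*(1/5) = 4/5 ≈ 0.80000)
Q(o) = o*(5 + o)
t = -131/5 (t = ((-7 + 2) + 4/5) - 1*22 = (-5 + 4/5) - 22 = -21/5 - 22 = -131/5 ≈ -26.200)
t + Q(5)*47 = -131/5 + (5*(5 + 5))*47 = -131/5 + (5*10)*47 = -131/5 + 50*47 = -131/5 + 2350 = 11619/5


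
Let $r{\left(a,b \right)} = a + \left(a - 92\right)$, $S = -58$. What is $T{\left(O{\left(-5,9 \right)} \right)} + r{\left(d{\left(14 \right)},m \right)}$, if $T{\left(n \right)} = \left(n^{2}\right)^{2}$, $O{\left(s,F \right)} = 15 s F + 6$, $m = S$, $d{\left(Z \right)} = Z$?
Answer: $200310848657$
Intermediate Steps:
$m = -58$
$O{\left(s,F \right)} = 6 + 15 F s$ ($O{\left(s,F \right)} = 15 F s + 6 = 6 + 15 F s$)
$r{\left(a,b \right)} = -92 + 2 a$ ($r{\left(a,b \right)} = a + \left(-92 + a\right) = -92 + 2 a$)
$T{\left(n \right)} = n^{4}$
$T{\left(O{\left(-5,9 \right)} \right)} + r{\left(d{\left(14 \right)},m \right)} = \left(6 + 15 \cdot 9 \left(-5\right)\right)^{4} + \left(-92 + 2 \cdot 14\right) = \left(6 - 675\right)^{4} + \left(-92 + 28\right) = \left(-669\right)^{4} - 64 = 200310848721 - 64 = 200310848657$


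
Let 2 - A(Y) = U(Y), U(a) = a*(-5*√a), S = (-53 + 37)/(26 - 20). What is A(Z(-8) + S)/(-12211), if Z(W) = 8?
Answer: -2/12211 - 320*√3/109899 ≈ -0.0052071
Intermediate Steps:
S = -8/3 (S = -16/6 = -16*⅙ = -8/3 ≈ -2.6667)
U(a) = -5*a^(3/2)
A(Y) = 2 + 5*Y^(3/2) (A(Y) = 2 - (-5)*Y^(3/2) = 2 + 5*Y^(3/2))
A(Z(-8) + S)/(-12211) = (2 + 5*(8 - 8/3)^(3/2))/(-12211) = (2 + 5*(16/3)^(3/2))*(-1/12211) = (2 + 5*(64*√3/9))*(-1/12211) = (2 + 320*√3/9)*(-1/12211) = -2/12211 - 320*√3/109899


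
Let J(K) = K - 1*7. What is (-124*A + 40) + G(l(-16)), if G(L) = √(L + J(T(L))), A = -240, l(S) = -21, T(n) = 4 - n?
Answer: 29800 + I*√3 ≈ 29800.0 + 1.732*I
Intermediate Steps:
J(K) = -7 + K (J(K) = K - 7 = -7 + K)
G(L) = I*√3 (G(L) = √(L + (-7 + (4 - L))) = √(L + (-3 - L)) = √(-3) = I*√3)
(-124*A + 40) + G(l(-16)) = (-124*(-240) + 40) + I*√3 = (29760 + 40) + I*√3 = 29800 + I*√3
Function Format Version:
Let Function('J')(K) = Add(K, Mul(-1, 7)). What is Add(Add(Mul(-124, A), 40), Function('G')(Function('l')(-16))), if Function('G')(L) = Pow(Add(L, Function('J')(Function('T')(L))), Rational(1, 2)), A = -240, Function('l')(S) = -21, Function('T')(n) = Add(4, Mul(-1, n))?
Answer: Add(29800, Mul(I, Pow(3, Rational(1, 2)))) ≈ Add(29800., Mul(1.7320, I))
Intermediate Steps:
Function('J')(K) = Add(-7, K) (Function('J')(K) = Add(K, -7) = Add(-7, K))
Function('G')(L) = Mul(I, Pow(3, Rational(1, 2))) (Function('G')(L) = Pow(Add(L, Add(-7, Add(4, Mul(-1, L)))), Rational(1, 2)) = Pow(Add(L, Add(-3, Mul(-1, L))), Rational(1, 2)) = Pow(-3, Rational(1, 2)) = Mul(I, Pow(3, Rational(1, 2))))
Add(Add(Mul(-124, A), 40), Function('G')(Function('l')(-16))) = Add(Add(Mul(-124, -240), 40), Mul(I, Pow(3, Rational(1, 2)))) = Add(Add(29760, 40), Mul(I, Pow(3, Rational(1, 2)))) = Add(29800, Mul(I, Pow(3, Rational(1, 2))))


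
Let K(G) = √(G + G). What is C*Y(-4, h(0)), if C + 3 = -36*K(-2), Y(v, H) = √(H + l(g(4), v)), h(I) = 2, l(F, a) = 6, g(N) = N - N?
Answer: √2*(-6 - 144*I) ≈ -8.4853 - 203.65*I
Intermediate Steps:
g(N) = 0
K(G) = √2*√G (K(G) = √(2*G) = √2*√G)
Y(v, H) = √(6 + H) (Y(v, H) = √(H + 6) = √(6 + H))
C = -3 - 72*I (C = -3 - 36*√2*√(-2) = -3 - 36*√2*I*√2 = -3 - 72*I ≈ -3.0 - 72.0*I)
C*Y(-4, h(0)) = (-3 - 72*I)*√(6 + 2) = (-3 - 72*I)*√8 = (-3 - 72*I)*(2*√2) = 2*√2*(-3 - 72*I)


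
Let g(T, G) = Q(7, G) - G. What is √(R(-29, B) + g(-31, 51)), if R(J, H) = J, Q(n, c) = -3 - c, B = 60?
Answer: I*√134 ≈ 11.576*I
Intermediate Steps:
g(T, G) = -3 - 2*G (g(T, G) = (-3 - G) - G = -3 - 2*G)
√(R(-29, B) + g(-31, 51)) = √(-29 + (-3 - 2*51)) = √(-29 + (-3 - 102)) = √(-29 - 105) = √(-134) = I*√134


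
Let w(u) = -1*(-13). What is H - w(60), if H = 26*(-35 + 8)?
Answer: -715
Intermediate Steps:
w(u) = 13
H = -702 (H = 26*(-27) = -702)
H - w(60) = -702 - 1*13 = -702 - 13 = -715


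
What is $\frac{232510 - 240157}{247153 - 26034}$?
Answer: $- \frac{7647}{221119} \approx -0.034583$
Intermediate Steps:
$\frac{232510 - 240157}{247153 - 26034} = - \frac{7647}{221119}$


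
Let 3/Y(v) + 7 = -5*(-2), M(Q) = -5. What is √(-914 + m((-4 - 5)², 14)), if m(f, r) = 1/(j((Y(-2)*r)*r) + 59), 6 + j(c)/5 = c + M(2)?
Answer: 25*I*√353994/492 ≈ 30.232*I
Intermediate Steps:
Y(v) = 1 (Y(v) = 3/(-7 - 5*(-2)) = 3/(-7 + 10) = 3/3 = 3*(⅓) = 1)
j(c) = -55 + 5*c (j(c) = -30 + 5*(c - 5) = -30 + 5*(-5 + c) = -30 + (-25 + 5*c) = -55 + 5*c)
m(f, r) = 1/(4 + 5*r²) (m(f, r) = 1/((-55 + 5*((1*r)*r)) + 59) = 1/((-55 + 5*(r*r)) + 59) = 1/((-55 + 5*r²) + 59) = 1/(4 + 5*r²))
√(-914 + m((-4 - 5)², 14)) = √(-914 + 1/(4 + 5*14²)) = √(-914 + 1/(4 + 5*196)) = √(-914 + 1/(4 + 980)) = √(-914 + 1/984) = √(-899375/984) = 25*I*√353994/492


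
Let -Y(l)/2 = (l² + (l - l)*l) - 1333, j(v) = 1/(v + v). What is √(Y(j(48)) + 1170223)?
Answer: 7*√220598878/96 ≈ 1083.0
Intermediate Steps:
j(v) = 1/(2*v)
Y(l) = 2666 - 2*l² (Y(l) = -2*((l² + (l - l)*l) - 1333) = -2*((l² + 0*l) - 1333) = -2*((l² + 0) - 1333) = -2*(l² - 1333) = -2*(-1333 + l²) = 2666 - 2*l²)
√(Y(j(48)) + 1170223) = √((2666 - 2*((½)/48)²) + 1170223) = √((2666 - 2*((½)*(1/48))²) + 1170223) = √((2666 - 2*(1/96)²) + 1170223) = √((2666 - 2*1/9216) + 1170223) = √((2666 - 1/4608) + 1170223) = √(12284927/4608 + 1170223) = √(5404672511/4608) = 7*√220598878/96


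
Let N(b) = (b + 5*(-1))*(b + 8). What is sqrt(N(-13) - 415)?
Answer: 5*I*sqrt(13) ≈ 18.028*I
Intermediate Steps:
N(b) = (-5 + b)*(8 + b) (N(b) = (b - 5)*(8 + b) = (-5 + b)*(8 + b))
sqrt(N(-13) - 415) = sqrt((-40 + (-13)**2 + 3*(-13)) - 415) = sqrt((-40 + 169 - 39) - 415) = sqrt(90 - 415) = sqrt(-325) = 5*I*sqrt(13)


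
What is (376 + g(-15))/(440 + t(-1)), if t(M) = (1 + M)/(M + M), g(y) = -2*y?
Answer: 203/220 ≈ 0.92273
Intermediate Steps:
t(M) = (1 + M)/(2*M) (t(M) = (1 + M)/((2*M)) = (1 + M)*(1/(2*M)) = (1 + M)/(2*M))
(376 + g(-15))/(440 + t(-1)) = (376 - 2*(-15))/(440 + (1/2)*(1 - 1)/(-1)) = (376 + 30)/(440 + (1/2)*(-1)*0) = 406/(440 + 0) = 406/440 = 406*(1/440) = 203/220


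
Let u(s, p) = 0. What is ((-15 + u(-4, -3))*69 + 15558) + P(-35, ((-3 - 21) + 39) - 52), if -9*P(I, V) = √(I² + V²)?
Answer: 14523 - √2594/9 ≈ 14517.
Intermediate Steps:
P(I, V) = -√(I² + V²)/9
((-15 + u(-4, -3))*69 + 15558) + P(-35, ((-3 - 21) + 39) - 52) = ((-15 + 0)*69 + 15558) - √((-35)² + (((-3 - 21) + 39) - 52)²)/9 = (-15*69 + 15558) - √(1225 + ((-24 + 39) - 52)²)/9 = (-1035 + 15558) - √(1225 + (15 - 52)²)/9 = 14523 - √(1225 + (-37)²)/9 = 14523 - √(1225 + 1369)/9 = 14523 - √2594/9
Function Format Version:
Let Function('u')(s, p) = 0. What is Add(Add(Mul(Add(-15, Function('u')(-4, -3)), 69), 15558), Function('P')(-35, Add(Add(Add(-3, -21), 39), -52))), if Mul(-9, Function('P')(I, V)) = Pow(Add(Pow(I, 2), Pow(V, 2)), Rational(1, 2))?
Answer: Add(14523, Mul(Rational(-1, 9), Pow(2594, Rational(1, 2)))) ≈ 14517.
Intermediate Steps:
Function('P')(I, V) = Mul(Rational(-1, 9), Pow(Add(Pow(I, 2), Pow(V, 2)), Rational(1, 2)))
Add(Add(Mul(Add(-15, Function('u')(-4, -3)), 69), 15558), Function('P')(-35, Add(Add(Add(-3, -21), 39), -52))) = Add(Add(Mul(Add(-15, 0), 69), 15558), Mul(Rational(-1, 9), Pow(Add(Pow(-35, 2), Pow(Add(Add(Add(-3, -21), 39), -52), 2)), Rational(1, 2)))) = Add(Add(Mul(-15, 69), 15558), Mul(Rational(-1, 9), Pow(Add(1225, Pow(Add(Add(-24, 39), -52), 2)), Rational(1, 2)))) = Add(Add(-1035, 15558), Mul(Rational(-1, 9), Pow(Add(1225, Pow(Add(15, -52), 2)), Rational(1, 2)))) = Add(14523, Mul(Rational(-1, 9), Pow(Add(1225, Pow(-37, 2)), Rational(1, 2)))) = Add(14523, Mul(Rational(-1, 9), Pow(Add(1225, 1369), Rational(1, 2)))) = Add(14523, Mul(Rational(-1, 9), Pow(2594, Rational(1, 2))))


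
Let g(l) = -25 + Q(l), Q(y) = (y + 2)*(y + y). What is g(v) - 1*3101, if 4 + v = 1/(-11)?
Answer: -376176/121 ≈ -3108.9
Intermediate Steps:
Q(y) = 2*y*(2 + y) (Q(y) = (2 + y)*(2*y) = 2*y*(2 + y))
v = -45/11 (v = -4 + 1/(-11) = -4 - 1/11 = -45/11 ≈ -4.0909)
g(l) = -25 + 2*l*(2 + l)
g(v) - 1*3101 = (-25 + 2*(-45/11)*(2 - 45/11)) - 1*3101 = (-25 + 2*(-45/11)*(-23/11)) - 3101 = (-25 + 2070/121) - 3101 = -955/121 - 3101 = -376176/121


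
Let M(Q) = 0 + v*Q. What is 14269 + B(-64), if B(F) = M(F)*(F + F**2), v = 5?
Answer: -1275971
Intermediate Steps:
M(Q) = 5*Q (M(Q) = 0 + 5*Q = 5*Q)
B(F) = 5*F*(F + F**2) (B(F) = (5*F)*(F + F**2) = 5*F*(F + F**2))
14269 + B(-64) = 14269 + 5*(-64)**2*(1 - 64) = 14269 + 5*4096*(-63) = 14269 - 1290240 = -1275971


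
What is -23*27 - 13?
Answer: -634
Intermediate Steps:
-23*27 - 13 = -621 - 13 = -634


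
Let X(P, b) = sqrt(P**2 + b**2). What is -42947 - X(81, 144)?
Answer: -42947 - 9*sqrt(337) ≈ -43112.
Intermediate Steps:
-42947 - X(81, 144) = -42947 - sqrt(81**2 + 144**2) = -42947 - sqrt(6561 + 20736) = -42947 - sqrt(27297) = -42947 - 9*sqrt(337)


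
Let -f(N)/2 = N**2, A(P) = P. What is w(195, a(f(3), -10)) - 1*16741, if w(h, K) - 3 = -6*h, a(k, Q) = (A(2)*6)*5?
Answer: -17908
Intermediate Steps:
f(N) = -2*N**2
a(k, Q) = 60 (a(k, Q) = (2*6)*5 = 12*5 = 60)
w(h, K) = 3 - 6*h
w(195, a(f(3), -10)) - 1*16741 = (3 - 6*195) - 1*16741 = (3 - 1170) - 16741 = -1167 - 16741 = -17908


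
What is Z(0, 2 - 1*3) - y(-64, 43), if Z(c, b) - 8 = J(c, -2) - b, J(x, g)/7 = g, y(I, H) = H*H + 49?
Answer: -1903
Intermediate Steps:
y(I, H) = 49 + H² (y(I, H) = H² + 49 = 49 + H²)
J(x, g) = 7*g
Z(c, b) = -6 - b (Z(c, b) = 8 + (7*(-2) - b) = 8 + (-14 - b) = -6 - b)
Z(0, 2 - 1*3) - y(-64, 43) = (-6 - (2 - 1*3)) - (49 + 43²) = (-6 - (2 - 3)) - (49 + 1849) = (-6 - 1*(-1)) - 1*1898 = (-6 + 1) - 1898 = -5 - 1898 = -1903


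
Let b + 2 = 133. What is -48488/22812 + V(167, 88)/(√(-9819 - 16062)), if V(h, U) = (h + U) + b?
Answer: -12122/5703 - 386*I*√25881/25881 ≈ -2.1255 - 2.3994*I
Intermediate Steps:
b = 131 (b = -2 + 133 = 131)
V(h, U) = 131 + U + h (V(h, U) = (h + U) + 131 = (U + h) + 131 = 131 + U + h)
-48488/22812 + V(167, 88)/(√(-9819 - 16062)) = -48488/22812 + (131 + 88 + 167)/(√(-9819 - 16062)) = -48488*1/22812 + 386/(√(-25881)) = -12122/5703 + 386/((I*√25881)) = -12122/5703 + 386*(-I*√25881/25881) = -12122/5703 - 386*I*√25881/25881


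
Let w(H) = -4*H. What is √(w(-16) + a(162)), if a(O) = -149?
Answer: I*√85 ≈ 9.2195*I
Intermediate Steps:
√(w(-16) + a(162)) = √(-4*(-16) - 149) = √(64 - 149) = √(-85) = I*√85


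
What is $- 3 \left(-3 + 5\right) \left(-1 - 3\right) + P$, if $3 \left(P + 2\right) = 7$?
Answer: $\frac{73}{3} \approx 24.333$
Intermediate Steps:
$P = \frac{1}{3}$ ($P = -2 + \frac{1}{3} \cdot 7 = -2 + \frac{7}{3} = \frac{1}{3} \approx 0.33333$)
$- 3 \left(-3 + 5\right) \left(-1 - 3\right) + P = - 3 \left(-3 + 5\right) \left(-1 - 3\right) + \frac{1}{3} = - 3 \cdot 2 \left(-4\right) + \frac{1}{3} = \left(-3\right) \left(-8\right) + \frac{1}{3} = 24 + \frac{1}{3} = \frac{73}{3}$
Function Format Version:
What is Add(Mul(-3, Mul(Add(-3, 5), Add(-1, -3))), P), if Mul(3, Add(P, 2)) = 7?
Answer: Rational(73, 3) ≈ 24.333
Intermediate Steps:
P = Rational(1, 3) (P = Add(-2, Mul(Rational(1, 3), 7)) = Add(-2, Rational(7, 3)) = Rational(1, 3) ≈ 0.33333)
Add(Mul(-3, Mul(Add(-3, 5), Add(-1, -3))), P) = Add(Mul(-3, Mul(Add(-3, 5), Add(-1, -3))), Rational(1, 3)) = Add(Mul(-3, Mul(2, -4)), Rational(1, 3)) = Add(Mul(-3, -8), Rational(1, 3)) = Add(24, Rational(1, 3)) = Rational(73, 3)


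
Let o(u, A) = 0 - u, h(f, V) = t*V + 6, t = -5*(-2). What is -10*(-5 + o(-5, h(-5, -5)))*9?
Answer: 0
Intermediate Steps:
t = 10
h(f, V) = 6 + 10*V (h(f, V) = 10*V + 6 = 6 + 10*V)
o(u, A) = -u
-10*(-5 + o(-5, h(-5, -5)))*9 = -10*(-5 - 1*(-5))*9 = -10*(-5 + 5)*9 = -10*0*9 = 0*9 = 0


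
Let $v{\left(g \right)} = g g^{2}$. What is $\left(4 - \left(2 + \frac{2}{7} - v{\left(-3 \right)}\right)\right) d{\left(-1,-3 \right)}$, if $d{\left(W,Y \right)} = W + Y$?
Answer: $\frac{708}{7} \approx 101.14$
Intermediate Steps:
$v{\left(g \right)} = g^{3}$
$\left(4 - \left(2 + \frac{2}{7} - v{\left(-3 \right)}\right)\right) d{\left(-1,-3 \right)} = \left(4 - \left(2 + 27 + \frac{2}{7}\right)\right) \left(-1 - 3\right) = \left(4 - \frac{205}{7}\right) \left(-4\right) = \left(- \frac{177}{7}\right) \left(-4\right) = \frac{708}{7}$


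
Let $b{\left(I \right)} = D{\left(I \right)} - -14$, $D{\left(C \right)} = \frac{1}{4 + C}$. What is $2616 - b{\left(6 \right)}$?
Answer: $\frac{26019}{10} \approx 2601.9$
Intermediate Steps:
$b{\left(I \right)} = 14 + \frac{1}{4 + I}$ ($b{\left(I \right)} = \frac{1}{4 + I} - -14 = \frac{1}{4 + I} + 14 = 14 + \frac{1}{4 + I}$)
$2616 - b{\left(6 \right)} = 2616 - \frac{57 + 14 \cdot 6}{4 + 6} = 2616 - \frac{57 + 84}{10} = 2616 - \frac{1}{10} \cdot 141 = 2616 - \frac{141}{10} = \frac{26019}{10}$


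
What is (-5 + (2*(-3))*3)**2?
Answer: 529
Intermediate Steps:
(-5 + (2*(-3))*3)**2 = (-5 - 6*3)**2 = (-5 - 18)**2 = (-23)**2 = 529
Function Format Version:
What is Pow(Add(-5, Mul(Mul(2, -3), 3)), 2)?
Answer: 529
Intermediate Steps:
Pow(Add(-5, Mul(Mul(2, -3), 3)), 2) = Pow(Add(-5, Mul(-6, 3)), 2) = Pow(Add(-5, -18), 2) = Pow(-23, 2) = 529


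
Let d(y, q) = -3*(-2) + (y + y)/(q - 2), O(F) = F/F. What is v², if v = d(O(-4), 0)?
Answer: 25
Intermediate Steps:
O(F) = 1
d(y, q) = 6 + 2*y/(-2 + q) (d(y, q) = 6 + (2*y)/(-2 + q) = 6 + 2*y/(-2 + q))
v = 5 (v = 2*(-6 + 1 + 3*0)/(-2 + 0) = 2*(-6 + 1 + 0)/(-2) = 2*(-½)*(-5) = 5)
v² = 5² = 25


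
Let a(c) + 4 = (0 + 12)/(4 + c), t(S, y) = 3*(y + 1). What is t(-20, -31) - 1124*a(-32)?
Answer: 34214/7 ≈ 4887.7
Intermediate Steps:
t(S, y) = 3 + 3*y (t(S, y) = 3*(1 + y) = 3 + 3*y)
a(c) = -4 + 12/(4 + c) (a(c) = -4 + (0 + 12)/(4 + c) = -4 + 12/(4 + c))
t(-20, -31) - 1124*a(-32) = (3 + 3*(-31)) - 4496*(-1 - 1*(-32))/(4 - 32) = (3 - 93) - 4496*(-1 + 32)/(-28) = -90 - 4496*(-1)*31/28 = -90 - 1124*(-31/7) = -90 + 34844/7 = 34214/7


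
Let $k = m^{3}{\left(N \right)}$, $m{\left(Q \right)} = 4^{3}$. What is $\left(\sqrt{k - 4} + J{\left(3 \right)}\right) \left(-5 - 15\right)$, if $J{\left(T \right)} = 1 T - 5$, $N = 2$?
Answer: $40 - 40 \sqrt{65535} \approx -10200.0$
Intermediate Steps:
$J{\left(T \right)} = -5 + T$ ($J{\left(T \right)} = T - 5 = -5 + T$)
$m{\left(Q \right)} = 64$
$k = 262144$ ($k = 64^{3} = 262144$)
$\left(\sqrt{k - 4} + J{\left(3 \right)}\right) \left(-5 - 15\right) = \left(\sqrt{262144 - 4} + \left(-5 + 3\right)\right) \left(-5 - 15\right) = \left(\sqrt{262140} - 2\right) \left(-20\right) = \left(2 \sqrt{65535} - 2\right) \left(-20\right) = \left(-2 + 2 \sqrt{65535}\right) \left(-20\right) = 40 - 40 \sqrt{65535}$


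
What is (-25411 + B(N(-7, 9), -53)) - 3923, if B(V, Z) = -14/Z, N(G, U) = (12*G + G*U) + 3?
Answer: -1554688/53 ≈ -29334.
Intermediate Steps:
N(G, U) = 3 + 12*G + G*U
(-25411 + B(N(-7, 9), -53)) - 3923 = (-25411 - 14/(-53)) - 3923 = (-25411 - 14*(-1/53)) - 3923 = (-25411 + 14/53) - 3923 = -1346769/53 - 3923 = -1554688/53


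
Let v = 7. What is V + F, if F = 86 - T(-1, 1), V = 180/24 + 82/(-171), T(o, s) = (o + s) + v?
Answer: 29419/342 ≈ 86.021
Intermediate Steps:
T(o, s) = 7 + o + s (T(o, s) = (o + s) + 7 = 7 + o + s)
V = 2401/342 (V = 180*(1/24) + 82*(-1/171) = 15/2 - 82/171 = 2401/342 ≈ 7.0205)
F = 79 (F = 86 - (7 - 1 + 1) = 86 - 1*7 = 86 - 7 = 79)
V + F = 2401/342 + 79 = 29419/342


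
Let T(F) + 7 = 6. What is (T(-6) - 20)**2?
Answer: 441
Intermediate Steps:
T(F) = -1 (T(F) = -7 + 6 = -1)
(T(-6) - 20)**2 = (-1 - 20)**2 = (-21)**2 = 441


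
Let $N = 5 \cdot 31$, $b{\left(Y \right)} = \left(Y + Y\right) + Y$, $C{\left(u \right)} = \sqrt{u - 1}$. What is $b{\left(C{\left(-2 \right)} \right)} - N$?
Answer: $-155 + 3 i \sqrt{3} \approx -155.0 + 5.1962 i$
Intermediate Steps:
$C{\left(u \right)} = \sqrt{-1 + u}$
$b{\left(Y \right)} = 3 Y$ ($b{\left(Y \right)} = 2 Y + Y = 3 Y$)
$N = 155$
$b{\left(C{\left(-2 \right)} \right)} - N = 3 \sqrt{-1 - 2} - 155 = 3 \sqrt{-3} - 155 = 3 i \sqrt{3} - 155 = -155 + 3 i \sqrt{3}$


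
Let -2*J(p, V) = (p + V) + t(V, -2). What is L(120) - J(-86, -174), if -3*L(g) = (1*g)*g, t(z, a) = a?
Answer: -4931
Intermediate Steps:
J(p, V) = 1 - V/2 - p/2 (J(p, V) = -((p + V) - 2)/2 = -((V + p) - 2)/2 = -(-2 + V + p)/2 = 1 - V/2 - p/2)
L(g) = -g²/3 (L(g) = -1*g*g/3 = -g*g/3 = -g²/3)
L(120) - J(-86, -174) = -⅓*120² - (1 - ½*(-174) - ½*(-86)) = -⅓*14400 - (1 + 87 + 43) = -4800 - 1*131 = -4800 - 131 = -4931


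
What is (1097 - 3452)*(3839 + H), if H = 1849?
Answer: -13395240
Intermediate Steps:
(1097 - 3452)*(3839 + H) = (1097 - 3452)*(3839 + 1849) = -2355*5688 = -13395240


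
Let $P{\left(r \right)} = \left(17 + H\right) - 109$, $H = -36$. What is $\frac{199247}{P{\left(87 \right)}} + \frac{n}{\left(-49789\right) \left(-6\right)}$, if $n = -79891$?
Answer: $- \frac{29766039673}{19118976} \approx -1556.9$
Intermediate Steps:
$P{\left(r \right)} = -128$ ($P{\left(r \right)} = \left(17 - 36\right) - 109 = -19 - 109 = -128$)
$\frac{199247}{P{\left(87 \right)}} + \frac{n}{\left(-49789\right) \left(-6\right)} = \frac{199247}{-128} - \frac{79891}{\left(-49789\right) \left(-6\right)} = 199247 \left(- \frac{1}{128}\right) - \frac{79891}{298734} = - \frac{199247}{128} - \frac{79891}{298734} = - \frac{29766039673}{19118976}$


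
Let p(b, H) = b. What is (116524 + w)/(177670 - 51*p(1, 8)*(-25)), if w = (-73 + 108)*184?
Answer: 122964/178945 ≈ 0.68716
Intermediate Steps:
w = 6440 (w = 35*184 = 6440)
(116524 + w)/(177670 - 51*p(1, 8)*(-25)) = (116524 + 6440)/(177670 - 51*1*(-25)) = 122964/(177670 - 51*(-25)) = 122964/(177670 + 1275) = 122964/178945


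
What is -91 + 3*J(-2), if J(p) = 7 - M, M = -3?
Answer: -61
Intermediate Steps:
J(p) = 10 (J(p) = 7 - 1*(-3) = 7 + 3 = 10)
-91 + 3*J(-2) = -91 + 3*10 = -91 + 30 = -61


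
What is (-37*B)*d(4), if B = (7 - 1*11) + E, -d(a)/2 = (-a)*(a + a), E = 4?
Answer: 0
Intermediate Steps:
d(a) = 4*a² (d(a) = -2*(-a)*(a + a) = -2*(-a)*2*a = -(-4)*a² = 4*a²)
B = 0 (B = (7 - 1*11) + 4 = (7 - 11) + 4 = -4 + 4 = 0)
(-37*B)*d(4) = (-37*0)*(4*4²) = 0*(4*16) = 0*64 = 0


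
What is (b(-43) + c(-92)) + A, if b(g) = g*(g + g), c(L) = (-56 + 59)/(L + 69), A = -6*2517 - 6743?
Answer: -417384/23 ≈ -18147.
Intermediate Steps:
A = -21845 (A = -15102 - 6743 = -21845)
c(L) = 3/(69 + L)
b(g) = 2*g² (b(g) = g*(2*g) = 2*g²)
(b(-43) + c(-92)) + A = (2*(-43)² + 3/(69 - 92)) - 21845 = (2*1849 + 3/(-23)) - 21845 = (3698 + 3*(-1/23)) - 21845 = (3698 - 3/23) - 21845 = 85051/23 - 21845 = -417384/23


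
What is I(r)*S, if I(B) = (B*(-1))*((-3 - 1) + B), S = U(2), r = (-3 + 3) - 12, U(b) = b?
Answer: -384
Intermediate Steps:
r = -12 (r = 0 - 12 = -12)
S = 2
I(B) = -B*(-4 + B) (I(B) = (-B)*(-4 + B) = -B*(-4 + B))
I(r)*S = -12*(4 - 1*(-12))*2 = -12*(4 + 12)*2 = -12*16*2 = -192*2 = -384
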